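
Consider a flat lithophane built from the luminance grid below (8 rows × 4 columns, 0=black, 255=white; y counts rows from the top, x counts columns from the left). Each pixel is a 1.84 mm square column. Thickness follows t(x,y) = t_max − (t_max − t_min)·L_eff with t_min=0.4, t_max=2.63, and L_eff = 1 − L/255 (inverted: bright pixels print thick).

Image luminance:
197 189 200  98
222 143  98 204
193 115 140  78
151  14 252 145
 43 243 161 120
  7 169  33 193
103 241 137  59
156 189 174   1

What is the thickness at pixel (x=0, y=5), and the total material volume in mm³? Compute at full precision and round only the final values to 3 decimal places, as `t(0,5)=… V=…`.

span = t_max - t_min = 2.63 - 0.4 = 2.230
L(0,5) = 7, L_eff = 1 - 7/255 = 0.972549 (inverted)
t(0,5) = 2.63 - 2.230·0.972549 = 0.461
Σt over all 8·4 pixels = 330691/6375 ≈ 51.8730980
V = pitch²·Σt = 1.84²·330691/6375 = 175.622

t(0,5)=0.461 V=175.622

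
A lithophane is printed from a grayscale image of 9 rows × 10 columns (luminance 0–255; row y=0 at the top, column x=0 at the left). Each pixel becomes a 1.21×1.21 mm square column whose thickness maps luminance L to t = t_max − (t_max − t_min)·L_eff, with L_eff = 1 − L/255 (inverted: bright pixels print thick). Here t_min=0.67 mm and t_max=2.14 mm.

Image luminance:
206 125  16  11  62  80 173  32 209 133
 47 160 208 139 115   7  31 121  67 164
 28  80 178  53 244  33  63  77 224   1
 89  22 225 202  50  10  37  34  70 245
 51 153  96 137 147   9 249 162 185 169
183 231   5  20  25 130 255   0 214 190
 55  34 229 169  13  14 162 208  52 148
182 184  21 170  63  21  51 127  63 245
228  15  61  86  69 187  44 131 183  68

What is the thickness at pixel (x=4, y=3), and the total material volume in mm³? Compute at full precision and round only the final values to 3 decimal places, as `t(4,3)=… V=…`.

t(4,3)=0.958 V=172.391

span = t_max - t_min = 2.14 - 0.67 = 1.470
L(4,3) = 50, L_eff = 1 - 50/255 = 0.803922 (inverted)
t(4,3) = 2.14 - 1.470·0.803922 = 0.958
Σt over all 9·10 pixels = 200167/1700 ≈ 117.7452941
V = pitch²·Σt = 1.21²·200167/1700 = 172.391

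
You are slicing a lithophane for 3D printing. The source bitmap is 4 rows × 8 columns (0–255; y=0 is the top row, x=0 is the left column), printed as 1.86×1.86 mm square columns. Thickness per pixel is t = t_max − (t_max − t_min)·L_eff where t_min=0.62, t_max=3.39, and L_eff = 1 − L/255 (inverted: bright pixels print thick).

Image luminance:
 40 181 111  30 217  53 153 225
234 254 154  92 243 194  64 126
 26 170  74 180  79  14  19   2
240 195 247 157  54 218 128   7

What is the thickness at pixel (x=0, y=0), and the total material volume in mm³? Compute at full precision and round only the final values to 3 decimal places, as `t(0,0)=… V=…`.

span = t_max - t_min = 3.39 - 0.62 = 2.770
L(0,0) = 40, L_eff = 1 - 40/255 = 0.843137 (inverted)
t(0,0) = 3.39 - 2.770·0.843137 = 1.055
Σt over all 4·8 pixels = 1664057/25500 ≈ 65.2571373
V = pitch²·Σt = 1.86²·1664057/25500 = 225.764

t(0,0)=1.055 V=225.764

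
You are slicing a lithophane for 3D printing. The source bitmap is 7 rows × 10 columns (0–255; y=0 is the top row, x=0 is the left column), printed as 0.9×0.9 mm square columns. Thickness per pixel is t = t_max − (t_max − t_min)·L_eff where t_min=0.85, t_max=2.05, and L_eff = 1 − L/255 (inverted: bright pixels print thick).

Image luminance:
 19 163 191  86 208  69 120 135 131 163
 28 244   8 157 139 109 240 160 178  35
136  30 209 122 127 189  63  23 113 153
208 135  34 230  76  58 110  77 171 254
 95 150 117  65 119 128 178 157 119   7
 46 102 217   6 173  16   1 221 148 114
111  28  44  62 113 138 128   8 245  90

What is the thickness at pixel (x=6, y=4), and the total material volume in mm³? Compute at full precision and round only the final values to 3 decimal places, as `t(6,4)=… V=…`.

t(6,4)=1.688 V=79.631

span = t_max - t_min = 2.05 - 0.85 = 1.200
L(6,4) = 178, L_eff = 1 - 178/255 = 0.301961 (inverted)
t(6,4) = 2.05 - 1.200·0.301961 = 1.688
Σt over all 7·10 pixels = 83563/850 ≈ 98.3094118
V = pitch²·Σt = 0.9²·83563/850 = 79.631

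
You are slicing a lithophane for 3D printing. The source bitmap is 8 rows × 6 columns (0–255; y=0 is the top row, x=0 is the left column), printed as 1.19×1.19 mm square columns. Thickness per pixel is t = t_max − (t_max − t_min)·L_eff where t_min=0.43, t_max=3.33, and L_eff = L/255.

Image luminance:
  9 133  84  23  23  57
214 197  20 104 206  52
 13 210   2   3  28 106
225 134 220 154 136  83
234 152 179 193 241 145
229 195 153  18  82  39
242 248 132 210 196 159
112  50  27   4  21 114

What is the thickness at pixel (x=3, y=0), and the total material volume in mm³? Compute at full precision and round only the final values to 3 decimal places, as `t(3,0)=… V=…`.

span = t_max - t_min = 3.33 - 0.43 = 2.900
L(3,0) = 23, L_eff = 23/255 = 0.090196
t(3,0) = 3.33 - 2.900·0.090196 = 3.068
Σt over all 8·6 pixels = 79691/850 ≈ 93.7541176
V = pitch²·Σt = 1.19²·79691/850 = 132.765

t(3,0)=3.068 V=132.765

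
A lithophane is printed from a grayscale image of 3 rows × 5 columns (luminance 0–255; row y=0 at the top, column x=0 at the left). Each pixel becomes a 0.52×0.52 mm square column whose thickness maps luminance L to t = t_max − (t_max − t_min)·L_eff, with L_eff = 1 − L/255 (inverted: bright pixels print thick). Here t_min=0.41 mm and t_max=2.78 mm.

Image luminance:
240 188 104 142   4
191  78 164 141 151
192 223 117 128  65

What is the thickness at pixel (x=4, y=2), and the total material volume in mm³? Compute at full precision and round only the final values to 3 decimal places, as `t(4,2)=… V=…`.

span = t_max - t_min = 2.78 - 0.41 = 2.370
L(4,2) = 65, L_eff = 1 - 65/255 = 0.745098 (inverted)
t(4,2) = 2.78 - 2.370·0.745098 = 1.014
Σt over all 3·5 pixels = 220387/8500 ≈ 25.9278824
V = pitch²·Σt = 0.52²·220387/8500 = 7.011

t(4,2)=1.014 V=7.011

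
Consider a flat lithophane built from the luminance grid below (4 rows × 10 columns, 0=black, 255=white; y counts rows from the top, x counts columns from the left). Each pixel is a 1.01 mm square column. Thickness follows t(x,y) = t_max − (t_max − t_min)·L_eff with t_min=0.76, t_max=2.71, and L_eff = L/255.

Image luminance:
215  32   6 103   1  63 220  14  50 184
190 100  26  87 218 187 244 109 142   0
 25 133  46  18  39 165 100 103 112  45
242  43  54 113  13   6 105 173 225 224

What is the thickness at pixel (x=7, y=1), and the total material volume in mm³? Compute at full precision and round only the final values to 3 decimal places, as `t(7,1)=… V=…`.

t(7,1)=1.876 V=78.011

span = t_max - t_min = 2.71 - 0.76 = 1.950
L(7,1) = 109, L_eff = 109/255 = 0.427451
t(7,1) = 2.71 - 1.950·0.427451 = 1.876
Σt over all 4·10 pixels = 26001/340 ≈ 76.4735294
V = pitch²·Σt = 1.01²·26001/340 = 78.011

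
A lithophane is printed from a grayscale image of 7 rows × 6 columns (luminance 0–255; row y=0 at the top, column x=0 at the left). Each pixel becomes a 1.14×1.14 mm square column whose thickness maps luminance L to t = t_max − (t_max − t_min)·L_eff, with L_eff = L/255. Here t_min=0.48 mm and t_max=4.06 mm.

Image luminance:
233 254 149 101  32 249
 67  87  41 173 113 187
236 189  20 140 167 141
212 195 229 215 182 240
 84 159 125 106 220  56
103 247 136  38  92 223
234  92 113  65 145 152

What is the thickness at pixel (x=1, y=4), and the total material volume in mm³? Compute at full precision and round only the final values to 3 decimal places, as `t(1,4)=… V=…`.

span = t_max - t_min = 4.06 - 0.48 = 3.580
L(1,4) = 159, L_eff = 159/255 = 0.623529
t(1,4) = 4.06 - 3.580·0.623529 = 1.828
Σt over all 7·6 pixels = 528406/6375 ≈ 82.8872157
V = pitch²·Σt = 1.14²·528406/6375 = 107.720

t(1,4)=1.828 V=107.720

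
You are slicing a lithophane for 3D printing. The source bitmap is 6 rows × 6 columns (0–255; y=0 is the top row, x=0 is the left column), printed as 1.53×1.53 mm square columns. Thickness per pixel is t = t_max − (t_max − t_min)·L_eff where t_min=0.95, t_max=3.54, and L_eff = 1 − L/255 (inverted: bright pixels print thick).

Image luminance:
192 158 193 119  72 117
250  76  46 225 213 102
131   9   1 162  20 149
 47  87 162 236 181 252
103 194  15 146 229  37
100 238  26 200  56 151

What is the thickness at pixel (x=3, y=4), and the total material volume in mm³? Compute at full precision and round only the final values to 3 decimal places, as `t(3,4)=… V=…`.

span = t_max - t_min = 3.54 - 0.95 = 2.590
L(3,4) = 146, L_eff = 1 - 146/255 = 0.427451 (inverted)
t(3,4) = 3.54 - 2.590·0.427451 = 2.433
Σt over all 6·6 pixels = 139207/1700 ≈ 81.8864706
V = pitch²·Σt = 1.53²·139207/1700 = 191.688

t(3,4)=2.433 V=191.688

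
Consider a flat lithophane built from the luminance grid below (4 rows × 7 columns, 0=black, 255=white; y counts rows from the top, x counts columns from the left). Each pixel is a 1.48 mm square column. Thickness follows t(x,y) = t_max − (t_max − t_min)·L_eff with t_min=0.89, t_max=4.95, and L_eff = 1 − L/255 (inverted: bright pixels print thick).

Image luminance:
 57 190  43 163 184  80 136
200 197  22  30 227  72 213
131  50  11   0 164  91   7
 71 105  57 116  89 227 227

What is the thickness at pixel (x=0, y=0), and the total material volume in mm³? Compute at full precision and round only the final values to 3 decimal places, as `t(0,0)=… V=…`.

t(0,0)=1.798 V=164.789

span = t_max - t_min = 4.95 - 0.89 = 4.060
L(0,0) = 57, L_eff = 1 - 57/255 = 0.776471 (inverted)
t(0,0) = 4.95 - 4.060·0.776471 = 1.798
Σt over all 4·7 pixels = 95921/1275 ≈ 75.2321569
V = pitch²·Σt = 1.48²·95921/1275 = 164.789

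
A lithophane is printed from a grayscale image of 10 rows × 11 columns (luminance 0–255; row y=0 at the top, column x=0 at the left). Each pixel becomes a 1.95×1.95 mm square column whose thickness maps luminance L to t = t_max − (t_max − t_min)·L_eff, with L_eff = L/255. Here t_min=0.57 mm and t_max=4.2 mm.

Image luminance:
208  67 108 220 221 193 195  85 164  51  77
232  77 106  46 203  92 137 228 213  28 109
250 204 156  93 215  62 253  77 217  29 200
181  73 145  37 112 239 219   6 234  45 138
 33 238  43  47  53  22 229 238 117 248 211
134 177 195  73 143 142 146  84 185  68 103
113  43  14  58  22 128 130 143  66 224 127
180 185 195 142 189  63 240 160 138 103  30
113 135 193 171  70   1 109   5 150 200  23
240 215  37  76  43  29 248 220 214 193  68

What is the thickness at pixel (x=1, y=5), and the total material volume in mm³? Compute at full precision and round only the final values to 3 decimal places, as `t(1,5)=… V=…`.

span = t_max - t_min = 4.2 - 0.57 = 3.630
L(1,5) = 177, L_eff = 177/255 = 0.694118
t(1,5) = 4.2 - 3.630·0.694118 = 1.680
Σt over all 10·11 pixels = 253.88
V = pitch²·Σt = 1.95²·253.88 = 965.379

t(1,5)=1.680 V=965.379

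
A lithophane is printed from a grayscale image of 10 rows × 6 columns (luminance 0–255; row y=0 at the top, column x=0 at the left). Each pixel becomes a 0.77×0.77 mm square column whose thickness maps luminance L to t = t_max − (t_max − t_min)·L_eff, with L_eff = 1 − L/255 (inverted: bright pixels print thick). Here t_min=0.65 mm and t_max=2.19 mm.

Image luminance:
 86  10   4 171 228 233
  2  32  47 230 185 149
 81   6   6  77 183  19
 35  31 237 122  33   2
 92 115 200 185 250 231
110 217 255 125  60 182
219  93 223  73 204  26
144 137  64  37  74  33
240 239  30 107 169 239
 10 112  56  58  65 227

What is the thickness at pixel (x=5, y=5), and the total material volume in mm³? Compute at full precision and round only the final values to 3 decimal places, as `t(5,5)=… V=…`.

span = t_max - t_min = 2.19 - 0.65 = 1.540
L(5,5) = 182, L_eff = 1 - 182/255 = 0.286275 (inverted)
t(5,5) = 2.19 - 1.540·0.286275 = 1.749
Σt over all 10·6 pixels = 34824/425 ≈ 81.9388235
V = pitch²·Σt = 0.77²·34824/425 = 48.582

t(5,5)=1.749 V=48.582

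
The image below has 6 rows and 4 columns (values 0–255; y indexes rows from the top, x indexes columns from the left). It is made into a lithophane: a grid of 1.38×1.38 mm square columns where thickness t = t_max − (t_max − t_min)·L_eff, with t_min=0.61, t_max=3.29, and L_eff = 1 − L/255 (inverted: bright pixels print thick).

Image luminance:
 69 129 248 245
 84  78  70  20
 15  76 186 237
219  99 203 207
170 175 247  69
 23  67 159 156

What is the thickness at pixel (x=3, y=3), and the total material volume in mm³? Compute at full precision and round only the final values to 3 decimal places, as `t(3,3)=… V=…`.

t(3,3)=2.786 V=92.949

span = t_max - t_min = 3.29 - 0.61 = 2.680
L(3,3) = 207, L_eff = 1 - 207/255 = 0.188235 (inverted)
t(3,3) = 3.29 - 2.680·0.188235 = 2.786
Σt over all 6·4 pixels = 311147/6375 ≈ 48.8073725
V = pitch²·Σt = 1.38²·311147/6375 = 92.949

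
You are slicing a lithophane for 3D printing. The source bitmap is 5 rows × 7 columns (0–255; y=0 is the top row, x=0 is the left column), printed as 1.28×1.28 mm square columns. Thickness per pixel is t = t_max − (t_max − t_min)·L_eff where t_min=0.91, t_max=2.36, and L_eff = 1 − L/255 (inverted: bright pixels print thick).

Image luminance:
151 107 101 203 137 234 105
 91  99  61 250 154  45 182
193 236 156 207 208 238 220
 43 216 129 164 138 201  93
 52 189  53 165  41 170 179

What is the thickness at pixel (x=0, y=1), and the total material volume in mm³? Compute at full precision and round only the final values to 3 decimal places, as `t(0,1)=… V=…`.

t(0,1)=1.427 V=100.731

span = t_max - t_min = 2.36 - 0.91 = 1.450
L(0,1) = 91, L_eff = 1 - 91/255 = 0.643137 (inverted)
t(0,1) = 2.36 - 1.450·0.643137 = 1.427
Σt over all 5·7 pixels = 52259/850 ≈ 61.4811765
V = pitch²·Σt = 1.28²·52259/850 = 100.731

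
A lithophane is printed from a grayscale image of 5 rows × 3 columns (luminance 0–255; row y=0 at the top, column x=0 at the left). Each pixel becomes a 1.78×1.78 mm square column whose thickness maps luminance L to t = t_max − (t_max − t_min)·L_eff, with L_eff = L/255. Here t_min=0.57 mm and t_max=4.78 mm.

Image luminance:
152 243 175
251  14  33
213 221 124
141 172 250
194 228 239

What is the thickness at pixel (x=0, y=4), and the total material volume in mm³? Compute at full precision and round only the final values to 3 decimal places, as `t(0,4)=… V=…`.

span = t_max - t_min = 4.78 - 0.57 = 4.210
L(0,4) = 194, L_eff = 194/255 = 0.760784
t(0,4) = 4.78 - 4.210·0.760784 = 1.577
Σt over all 5·3 pixels = 7127/255 ≈ 27.9490196
V = pitch²·Σt = 1.78²·7127/255 = 88.554

t(0,4)=1.577 V=88.554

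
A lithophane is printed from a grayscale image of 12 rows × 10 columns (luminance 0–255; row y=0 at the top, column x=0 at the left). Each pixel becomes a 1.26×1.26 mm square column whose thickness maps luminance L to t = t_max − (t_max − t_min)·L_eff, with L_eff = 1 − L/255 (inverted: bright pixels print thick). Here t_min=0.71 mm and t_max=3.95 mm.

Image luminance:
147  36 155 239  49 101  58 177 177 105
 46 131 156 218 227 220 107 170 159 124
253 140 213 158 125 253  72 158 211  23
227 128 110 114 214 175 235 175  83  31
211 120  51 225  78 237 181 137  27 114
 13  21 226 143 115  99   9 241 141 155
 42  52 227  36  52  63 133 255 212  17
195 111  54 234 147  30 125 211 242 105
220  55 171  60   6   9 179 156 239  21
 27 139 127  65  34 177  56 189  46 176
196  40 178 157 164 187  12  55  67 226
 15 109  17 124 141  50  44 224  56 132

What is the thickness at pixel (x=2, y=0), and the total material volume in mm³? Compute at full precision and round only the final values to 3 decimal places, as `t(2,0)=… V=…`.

t(2,0)=2.679 V=444.559

span = t_max - t_min = 3.95 - 0.71 = 3.240
L(2,0) = 155, L_eff = 1 - 155/255 = 0.392157 (inverted)
t(2,0) = 3.95 - 3.240·0.392157 = 2.679
Σt over all 12·10 pixels = 595041/2125 ≈ 280.0192941
V = pitch²·Σt = 1.26²·595041/2125 = 444.559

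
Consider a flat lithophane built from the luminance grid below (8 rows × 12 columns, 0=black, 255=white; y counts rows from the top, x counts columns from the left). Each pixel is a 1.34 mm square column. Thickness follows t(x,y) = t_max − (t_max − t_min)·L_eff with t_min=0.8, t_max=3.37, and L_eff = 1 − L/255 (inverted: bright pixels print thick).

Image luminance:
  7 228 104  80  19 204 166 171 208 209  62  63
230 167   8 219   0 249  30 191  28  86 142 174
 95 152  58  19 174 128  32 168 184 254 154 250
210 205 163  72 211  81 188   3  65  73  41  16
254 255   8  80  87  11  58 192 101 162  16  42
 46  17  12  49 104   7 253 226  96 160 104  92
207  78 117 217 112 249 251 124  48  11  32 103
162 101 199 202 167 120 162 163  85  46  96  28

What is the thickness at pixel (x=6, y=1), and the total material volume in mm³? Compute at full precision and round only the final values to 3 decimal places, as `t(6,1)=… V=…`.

t(6,1)=1.102 V=346.975

span = t_max - t_min = 3.37 - 0.8 = 2.570
L(6,1) = 30, L_eff = 1 - 30/255 = 0.882353 (inverted)
t(6,1) = 3.37 - 2.570·0.882353 = 1.102
Σt over all 8·12 pixels = 1642507/8500 ≈ 193.2361176
V = pitch²·Σt = 1.34²·1642507/8500 = 346.975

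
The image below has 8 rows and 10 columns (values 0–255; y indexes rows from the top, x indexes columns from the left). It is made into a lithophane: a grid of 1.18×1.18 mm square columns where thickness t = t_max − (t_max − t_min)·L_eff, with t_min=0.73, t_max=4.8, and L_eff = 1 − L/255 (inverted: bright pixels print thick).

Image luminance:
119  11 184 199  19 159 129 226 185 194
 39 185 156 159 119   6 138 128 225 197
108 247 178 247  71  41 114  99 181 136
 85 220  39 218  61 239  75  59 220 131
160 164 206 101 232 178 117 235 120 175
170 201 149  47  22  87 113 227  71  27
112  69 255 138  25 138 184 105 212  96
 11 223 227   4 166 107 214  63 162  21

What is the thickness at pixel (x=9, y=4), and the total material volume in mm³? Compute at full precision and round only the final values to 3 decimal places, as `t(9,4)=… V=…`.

span = t_max - t_min = 4.8 - 0.73 = 4.070
L(9,4) = 175, L_eff = 1 - 175/255 = 0.313725 (inverted)
t(9,4) = 4.8 - 4.070·0.313725 = 3.523
Σt over all 8·10 pixels = 17404/75 ≈ 232.0533333
V = pitch²·Σt = 1.18²·17404/75 = 323.111

t(9,4)=3.523 V=323.111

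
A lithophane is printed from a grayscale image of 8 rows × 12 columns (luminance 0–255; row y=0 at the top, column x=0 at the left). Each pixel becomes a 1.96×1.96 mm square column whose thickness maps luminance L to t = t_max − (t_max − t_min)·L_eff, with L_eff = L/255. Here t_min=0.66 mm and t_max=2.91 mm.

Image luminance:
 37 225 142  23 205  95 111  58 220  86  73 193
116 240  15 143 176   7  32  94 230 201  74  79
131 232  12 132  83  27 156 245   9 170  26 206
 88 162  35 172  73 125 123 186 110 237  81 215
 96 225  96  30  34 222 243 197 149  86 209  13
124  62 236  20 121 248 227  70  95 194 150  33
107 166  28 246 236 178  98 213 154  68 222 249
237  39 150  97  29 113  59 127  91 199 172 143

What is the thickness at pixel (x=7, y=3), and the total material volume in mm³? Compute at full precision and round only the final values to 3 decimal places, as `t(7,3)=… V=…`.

span = t_max - t_min = 2.91 - 0.66 = 2.250
L(7,3) = 186, L_eff = 186/255 = 0.729412
t(7,3) = 2.91 - 2.250·0.729412 = 1.269
Σt over all 8·12 pixels = 168.96
V = pitch²·Σt = 1.96²·168.96 = 649.077

t(7,3)=1.269 V=649.077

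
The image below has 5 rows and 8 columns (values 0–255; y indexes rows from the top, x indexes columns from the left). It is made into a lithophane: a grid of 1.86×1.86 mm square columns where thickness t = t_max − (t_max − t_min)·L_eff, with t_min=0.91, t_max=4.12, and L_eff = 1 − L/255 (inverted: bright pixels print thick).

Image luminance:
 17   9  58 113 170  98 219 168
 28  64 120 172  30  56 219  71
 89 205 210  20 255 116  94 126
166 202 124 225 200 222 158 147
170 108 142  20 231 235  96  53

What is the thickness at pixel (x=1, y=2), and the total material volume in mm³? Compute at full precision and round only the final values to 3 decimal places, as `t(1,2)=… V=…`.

t(1,2)=3.491 V=353.523

span = t_max - t_min = 4.12 - 0.91 = 3.210
L(1,2) = 205, L_eff = 1 - 205/255 = 0.196078 (inverted)
t(1,2) = 4.12 - 3.210·0.196078 = 3.491
Σt over all 5·8 pixels = 434291/4250 ≈ 102.1861176
V = pitch²·Σt = 1.86²·434291/4250 = 353.523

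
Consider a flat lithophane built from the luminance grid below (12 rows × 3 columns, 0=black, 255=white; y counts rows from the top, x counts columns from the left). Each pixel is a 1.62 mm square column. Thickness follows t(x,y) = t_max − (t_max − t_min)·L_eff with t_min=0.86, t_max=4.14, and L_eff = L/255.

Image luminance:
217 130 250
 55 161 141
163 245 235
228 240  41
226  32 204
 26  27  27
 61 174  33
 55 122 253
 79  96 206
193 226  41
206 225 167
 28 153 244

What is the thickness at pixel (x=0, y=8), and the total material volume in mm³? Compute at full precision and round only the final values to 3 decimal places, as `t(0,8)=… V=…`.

t(0,8)=3.124 V=215.267

span = t_max - t_min = 4.14 - 0.86 = 3.280
L(0,8) = 79, L_eff = 79/255 = 0.309804
t(0,8) = 4.14 - 3.280·0.309804 = 3.124
Σt over all 12·3 pixels = 104582/1275 ≈ 82.0250980
V = pitch²·Σt = 1.62²·104582/1275 = 215.267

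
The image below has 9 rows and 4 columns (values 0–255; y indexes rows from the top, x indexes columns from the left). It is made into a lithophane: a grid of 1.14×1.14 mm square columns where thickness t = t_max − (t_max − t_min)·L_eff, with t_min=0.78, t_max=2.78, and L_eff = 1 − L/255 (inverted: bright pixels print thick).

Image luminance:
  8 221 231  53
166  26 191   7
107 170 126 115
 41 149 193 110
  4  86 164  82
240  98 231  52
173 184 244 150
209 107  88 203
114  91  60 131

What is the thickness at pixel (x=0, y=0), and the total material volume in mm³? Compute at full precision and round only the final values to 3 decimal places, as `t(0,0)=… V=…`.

span = t_max - t_min = 2.78 - 0.78 = 2.000
L(0,0) = 8, L_eff = 1 - 8/255 = 0.968627 (inverted)
t(0,0) = 2.78 - 2.000·0.968627 = 0.843
Σt over all 9·4 pixels = 82052/1275 ≈ 64.3545098
V = pitch²·Σt = 1.14²·82052/1275 = 83.635

t(0,0)=0.843 V=83.635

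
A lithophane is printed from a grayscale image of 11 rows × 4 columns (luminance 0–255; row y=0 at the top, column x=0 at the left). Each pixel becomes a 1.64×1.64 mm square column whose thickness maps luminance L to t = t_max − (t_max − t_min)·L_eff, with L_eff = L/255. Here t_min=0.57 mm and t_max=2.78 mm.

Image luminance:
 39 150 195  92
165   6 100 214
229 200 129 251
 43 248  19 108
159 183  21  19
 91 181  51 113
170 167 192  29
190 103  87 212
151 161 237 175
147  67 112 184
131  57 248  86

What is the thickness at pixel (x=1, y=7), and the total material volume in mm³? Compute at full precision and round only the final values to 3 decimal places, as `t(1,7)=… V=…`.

t(1,7)=1.887 V=191.184

span = t_max - t_min = 2.78 - 0.57 = 2.210
L(1,7) = 103, L_eff = 103/255 = 0.403922
t(1,7) = 2.78 - 2.210·0.403922 = 1.887
Σt over all 11·4 pixels = 26656/375 ≈ 71.0826667
V = pitch²·Σt = 1.64²·26656/375 = 191.184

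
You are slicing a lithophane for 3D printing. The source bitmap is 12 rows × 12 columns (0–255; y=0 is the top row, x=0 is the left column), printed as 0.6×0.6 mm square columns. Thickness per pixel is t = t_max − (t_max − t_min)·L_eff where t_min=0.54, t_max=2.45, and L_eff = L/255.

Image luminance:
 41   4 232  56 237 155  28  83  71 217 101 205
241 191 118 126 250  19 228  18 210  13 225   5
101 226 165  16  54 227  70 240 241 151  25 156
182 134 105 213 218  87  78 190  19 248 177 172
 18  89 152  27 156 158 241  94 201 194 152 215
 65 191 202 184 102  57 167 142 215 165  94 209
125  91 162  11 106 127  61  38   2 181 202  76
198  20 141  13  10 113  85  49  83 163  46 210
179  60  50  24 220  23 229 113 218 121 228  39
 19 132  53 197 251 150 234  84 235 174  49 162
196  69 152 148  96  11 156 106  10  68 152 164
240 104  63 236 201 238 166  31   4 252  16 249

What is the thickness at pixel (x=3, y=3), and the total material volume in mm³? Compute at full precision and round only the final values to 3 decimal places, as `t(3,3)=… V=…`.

t(3,3)=0.855 V=76.465

span = t_max - t_min = 2.45 - 0.54 = 1.910
L(3,3) = 213, L_eff = 213/255 = 0.835294
t(3,3) = 2.45 - 1.910·0.835294 = 0.855
Σt over all 12·12 pixels = 451358/2125 ≈ 212.4037647
V = pitch²·Σt = 0.6²·451358/2125 = 76.465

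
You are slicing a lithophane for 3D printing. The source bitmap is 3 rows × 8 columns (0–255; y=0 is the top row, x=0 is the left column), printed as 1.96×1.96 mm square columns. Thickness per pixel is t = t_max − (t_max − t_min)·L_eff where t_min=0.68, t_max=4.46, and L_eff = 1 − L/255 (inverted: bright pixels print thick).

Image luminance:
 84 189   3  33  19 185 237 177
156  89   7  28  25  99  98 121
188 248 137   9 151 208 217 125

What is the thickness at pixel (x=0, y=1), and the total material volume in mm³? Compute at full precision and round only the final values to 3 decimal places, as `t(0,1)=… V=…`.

t(0,1)=2.992 V=224.023

span = t_max - t_min = 4.46 - 0.68 = 3.780
L(0,1) = 156, L_eff = 1 - 156/255 = 0.388235 (inverted)
t(0,1) = 4.46 - 3.780·0.388235 = 2.992
Σt over all 3·8 pixels = 247839/4250 ≈ 58.3150588
V = pitch²·Σt = 1.96²·247839/4250 = 224.023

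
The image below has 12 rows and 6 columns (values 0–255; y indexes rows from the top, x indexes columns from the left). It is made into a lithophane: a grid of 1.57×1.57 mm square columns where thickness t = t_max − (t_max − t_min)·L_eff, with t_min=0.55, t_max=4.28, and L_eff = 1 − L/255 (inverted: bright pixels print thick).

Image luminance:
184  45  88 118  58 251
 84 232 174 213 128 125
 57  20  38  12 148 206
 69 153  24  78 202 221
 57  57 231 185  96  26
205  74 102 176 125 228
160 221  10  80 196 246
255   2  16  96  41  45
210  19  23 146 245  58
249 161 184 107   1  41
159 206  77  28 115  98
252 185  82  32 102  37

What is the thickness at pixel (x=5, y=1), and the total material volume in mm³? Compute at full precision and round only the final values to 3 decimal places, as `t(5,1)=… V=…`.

t(5,1)=2.378 V=410.389

span = t_max - t_min = 4.28 - 0.55 = 3.730
L(5,1) = 125, L_eff = 1 - 125/255 = 0.509804 (inverted)
t(5,1) = 4.28 - 3.730·0.509804 = 2.378
Σt over all 12·6 pixels = 169823/1020 ≈ 166.4931373
V = pitch²·Σt = 1.57²·169823/1020 = 410.389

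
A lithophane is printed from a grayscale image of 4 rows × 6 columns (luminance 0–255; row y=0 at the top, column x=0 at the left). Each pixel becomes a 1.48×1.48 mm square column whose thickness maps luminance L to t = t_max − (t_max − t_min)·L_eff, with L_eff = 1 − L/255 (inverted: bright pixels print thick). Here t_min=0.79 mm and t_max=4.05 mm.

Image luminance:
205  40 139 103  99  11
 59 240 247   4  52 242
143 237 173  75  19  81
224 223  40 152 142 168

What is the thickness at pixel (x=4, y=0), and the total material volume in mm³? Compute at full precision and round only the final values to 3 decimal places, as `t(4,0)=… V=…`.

span = t_max - t_min = 4.05 - 0.79 = 3.260
L(4,0) = 99, L_eff = 1 - 99/255 = 0.611765 (inverted)
t(4,0) = 4.05 - 3.260·0.611765 = 2.056
Σt over all 4·6 pixels = 374987/6375 ≈ 58.8214902
V = pitch²·Σt = 1.48²·374987/6375 = 128.843

t(4,0)=2.056 V=128.843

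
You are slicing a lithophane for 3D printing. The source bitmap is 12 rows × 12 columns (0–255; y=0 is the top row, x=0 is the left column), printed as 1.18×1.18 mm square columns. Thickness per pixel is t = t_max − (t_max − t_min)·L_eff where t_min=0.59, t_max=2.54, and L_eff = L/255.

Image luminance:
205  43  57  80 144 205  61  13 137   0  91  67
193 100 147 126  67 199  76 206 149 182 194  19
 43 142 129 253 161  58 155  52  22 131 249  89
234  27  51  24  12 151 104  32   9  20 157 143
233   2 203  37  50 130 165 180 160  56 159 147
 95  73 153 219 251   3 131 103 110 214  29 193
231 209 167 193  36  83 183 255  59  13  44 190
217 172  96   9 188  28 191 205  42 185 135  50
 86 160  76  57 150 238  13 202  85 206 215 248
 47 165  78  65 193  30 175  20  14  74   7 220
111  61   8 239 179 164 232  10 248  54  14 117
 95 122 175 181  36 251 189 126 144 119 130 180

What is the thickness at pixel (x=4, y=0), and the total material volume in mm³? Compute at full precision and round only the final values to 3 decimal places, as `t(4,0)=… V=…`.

t(4,0)=1.439 V=323.002

span = t_max - t_min = 2.54 - 0.59 = 1.950
L(4,0) = 144, L_eff = 144/255 = 0.564706
t(4,0) = 2.54 - 1.950·0.564706 = 1.439
Σt over all 12·12 pixels = 394357/1700 ≈ 231.9747059
V = pitch²·Σt = 1.18²·394357/1700 = 323.002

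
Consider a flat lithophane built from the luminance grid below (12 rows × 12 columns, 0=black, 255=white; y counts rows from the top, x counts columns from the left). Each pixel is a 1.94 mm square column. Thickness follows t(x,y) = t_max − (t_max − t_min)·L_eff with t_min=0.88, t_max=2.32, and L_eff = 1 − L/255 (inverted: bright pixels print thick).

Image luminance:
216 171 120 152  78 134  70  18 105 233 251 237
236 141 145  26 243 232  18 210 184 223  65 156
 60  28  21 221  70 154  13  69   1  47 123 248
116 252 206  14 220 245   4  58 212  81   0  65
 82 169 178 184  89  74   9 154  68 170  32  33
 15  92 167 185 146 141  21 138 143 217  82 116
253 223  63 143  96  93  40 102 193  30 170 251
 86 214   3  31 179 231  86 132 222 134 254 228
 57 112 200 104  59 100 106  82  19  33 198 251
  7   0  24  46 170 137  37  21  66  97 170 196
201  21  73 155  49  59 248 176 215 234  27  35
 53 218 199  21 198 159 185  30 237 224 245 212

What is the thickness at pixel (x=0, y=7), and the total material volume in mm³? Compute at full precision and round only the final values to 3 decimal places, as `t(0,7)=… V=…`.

span = t_max - t_min = 2.32 - 0.88 = 1.440
L(0,7) = 86, L_eff = 1 - 86/255 = 0.662745 (inverted)
t(0,7) = 2.32 - 1.440·0.662745 = 1.366
Σt over all 12·12 pixels = 97344/425 ≈ 229.0447059
V = pitch²·Σt = 1.94²·97344/425 = 862.033

t(0,7)=1.366 V=862.033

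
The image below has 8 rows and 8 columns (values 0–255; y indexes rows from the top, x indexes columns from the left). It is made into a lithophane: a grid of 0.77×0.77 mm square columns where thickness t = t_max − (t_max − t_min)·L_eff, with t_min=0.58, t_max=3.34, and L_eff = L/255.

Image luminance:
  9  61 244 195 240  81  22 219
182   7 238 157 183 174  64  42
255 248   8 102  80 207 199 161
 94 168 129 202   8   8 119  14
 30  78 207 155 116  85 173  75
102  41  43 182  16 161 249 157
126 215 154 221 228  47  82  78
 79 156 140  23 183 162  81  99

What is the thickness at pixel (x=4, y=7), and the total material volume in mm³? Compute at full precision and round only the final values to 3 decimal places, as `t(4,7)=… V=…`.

span = t_max - t_min = 3.34 - 0.58 = 2.760
L(4,7) = 183, L_eff = 183/255 = 0.717647
t(4,7) = 3.34 - 2.760·0.717647 = 1.359
Σt over all 8·8 pixels = 268768/2125 ≈ 126.4790588
V = pitch²·Σt = 0.77²·268768/2125 = 74.989

t(4,7)=1.359 V=74.989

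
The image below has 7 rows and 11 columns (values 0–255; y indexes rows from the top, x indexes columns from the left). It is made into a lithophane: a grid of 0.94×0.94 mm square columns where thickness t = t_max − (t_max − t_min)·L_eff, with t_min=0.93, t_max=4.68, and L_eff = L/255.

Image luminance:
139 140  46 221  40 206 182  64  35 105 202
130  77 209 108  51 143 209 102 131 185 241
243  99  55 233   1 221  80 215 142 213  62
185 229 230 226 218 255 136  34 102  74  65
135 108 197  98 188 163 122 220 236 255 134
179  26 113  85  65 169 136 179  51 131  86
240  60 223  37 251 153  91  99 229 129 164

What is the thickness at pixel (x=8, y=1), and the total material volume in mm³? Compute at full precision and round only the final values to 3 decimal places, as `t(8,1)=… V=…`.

span = t_max - t_min = 4.68 - 0.93 = 3.750
L(8,1) = 131, L_eff = 131/255 = 0.513725
t(8,1) = 4.68 - 3.750·0.513725 = 2.754
Σt over all 7·11 pixels = 84178/425 ≈ 198.0658824
V = pitch²·Σt = 0.94²·84178/425 = 175.011

t(8,1)=2.754 V=175.011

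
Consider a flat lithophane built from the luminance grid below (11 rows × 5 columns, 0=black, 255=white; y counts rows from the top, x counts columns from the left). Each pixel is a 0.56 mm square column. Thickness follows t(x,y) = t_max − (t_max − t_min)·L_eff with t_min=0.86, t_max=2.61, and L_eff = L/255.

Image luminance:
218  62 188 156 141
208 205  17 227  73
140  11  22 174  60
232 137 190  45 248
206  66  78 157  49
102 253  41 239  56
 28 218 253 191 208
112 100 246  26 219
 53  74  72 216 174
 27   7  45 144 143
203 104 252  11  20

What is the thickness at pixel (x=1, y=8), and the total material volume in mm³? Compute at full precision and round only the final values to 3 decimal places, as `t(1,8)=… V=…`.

t(1,8)=2.102 V=29.636

span = t_max - t_min = 2.61 - 0.86 = 1.750
L(1,8) = 74, L_eff = 74/255 = 0.290196
t(1,8) = 2.61 - 1.750·0.290196 = 2.102
Σt over all 11·5 pixels = 24098/255 ≈ 94.5019608
V = pitch²·Σt = 0.56²·24098/255 = 29.636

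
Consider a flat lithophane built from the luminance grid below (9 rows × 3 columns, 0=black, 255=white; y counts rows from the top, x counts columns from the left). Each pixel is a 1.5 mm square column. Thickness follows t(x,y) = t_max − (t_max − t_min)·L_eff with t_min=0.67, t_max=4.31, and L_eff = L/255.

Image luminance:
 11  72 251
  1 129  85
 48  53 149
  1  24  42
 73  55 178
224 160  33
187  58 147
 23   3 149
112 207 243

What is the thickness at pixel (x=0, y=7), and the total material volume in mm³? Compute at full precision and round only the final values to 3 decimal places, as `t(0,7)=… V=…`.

span = t_max - t_min = 4.31 - 0.67 = 3.640
L(0,7) = 23, L_eff = 23/255 = 0.090196
t(0,7) = 4.31 - 3.640·0.090196 = 3.982
Σt over all 9·3 pixels = 659361/8500 ≈ 77.5718824
V = pitch²·Σt = 1.5²·659361/8500 = 174.537

t(0,7)=3.982 V=174.537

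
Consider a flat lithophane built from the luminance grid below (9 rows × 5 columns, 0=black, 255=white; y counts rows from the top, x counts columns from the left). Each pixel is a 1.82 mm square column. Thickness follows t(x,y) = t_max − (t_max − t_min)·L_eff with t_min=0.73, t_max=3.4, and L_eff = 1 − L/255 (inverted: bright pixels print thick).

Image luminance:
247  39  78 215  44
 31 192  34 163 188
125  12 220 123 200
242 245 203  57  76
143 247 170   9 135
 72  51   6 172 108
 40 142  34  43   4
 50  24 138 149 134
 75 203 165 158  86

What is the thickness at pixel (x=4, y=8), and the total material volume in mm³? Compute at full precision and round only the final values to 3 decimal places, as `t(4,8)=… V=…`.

span = t_max - t_min = 3.4 - 0.73 = 2.670
L(4,8) = 86, L_eff = 1 - 86/255 = 0.662745 (inverted)
t(4,8) = 3.4 - 2.670·0.662745 = 1.630
Σt over all 9·5 pixels = 750213/8500 ≈ 88.2603529
V = pitch²·Σt = 1.82²·750213/8500 = 292.354

t(4,8)=1.630 V=292.354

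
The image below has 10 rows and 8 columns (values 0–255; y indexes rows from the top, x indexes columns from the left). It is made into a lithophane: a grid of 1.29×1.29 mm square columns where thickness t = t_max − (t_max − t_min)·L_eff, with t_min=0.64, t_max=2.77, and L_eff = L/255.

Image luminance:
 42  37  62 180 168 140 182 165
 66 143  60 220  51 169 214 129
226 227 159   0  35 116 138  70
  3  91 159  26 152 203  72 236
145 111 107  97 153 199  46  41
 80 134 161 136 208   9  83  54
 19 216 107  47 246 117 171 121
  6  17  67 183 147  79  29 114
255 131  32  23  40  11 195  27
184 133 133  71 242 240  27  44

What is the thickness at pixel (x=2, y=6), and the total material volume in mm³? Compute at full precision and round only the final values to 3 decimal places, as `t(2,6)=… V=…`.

t(2,6)=1.876 V=241.175

span = t_max - t_min = 2.77 - 0.64 = 2.130
L(2,6) = 107, L_eff = 107/255 = 0.419608
t(2,6) = 2.77 - 2.130·0.419608 = 1.876
Σt over all 10·8 pixels = 1231891/8500 ≈ 144.9283529
V = pitch²·Σt = 1.29²·1231891/8500 = 241.175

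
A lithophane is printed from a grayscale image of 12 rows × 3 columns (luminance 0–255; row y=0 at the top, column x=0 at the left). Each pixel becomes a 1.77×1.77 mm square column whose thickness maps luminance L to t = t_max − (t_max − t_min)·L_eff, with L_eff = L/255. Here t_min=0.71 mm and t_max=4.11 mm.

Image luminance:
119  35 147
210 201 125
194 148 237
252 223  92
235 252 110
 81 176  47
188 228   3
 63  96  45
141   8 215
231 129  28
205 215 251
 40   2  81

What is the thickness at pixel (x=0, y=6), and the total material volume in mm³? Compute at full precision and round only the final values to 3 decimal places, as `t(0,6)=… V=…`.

span = t_max - t_min = 4.11 - 0.71 = 3.400
L(0,6) = 188, L_eff = 188/255 = 0.737255
t(0,6) = 4.11 - 3.400·0.737255 = 1.603
Σt over all 12·3 pixels = 6044/75 ≈ 80.5866667
V = pitch²·Σt = 1.77²·6044/75 = 252.470

t(0,6)=1.603 V=252.470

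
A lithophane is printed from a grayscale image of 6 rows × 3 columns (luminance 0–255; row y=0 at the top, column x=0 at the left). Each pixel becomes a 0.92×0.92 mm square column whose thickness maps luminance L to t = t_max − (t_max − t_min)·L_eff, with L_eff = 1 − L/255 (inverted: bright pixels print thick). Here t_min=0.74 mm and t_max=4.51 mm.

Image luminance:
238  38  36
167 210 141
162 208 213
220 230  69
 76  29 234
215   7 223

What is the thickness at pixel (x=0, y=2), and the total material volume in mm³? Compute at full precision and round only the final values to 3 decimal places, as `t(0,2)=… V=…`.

t(0,2)=3.135 V=45.261

span = t_max - t_min = 4.51 - 0.74 = 3.770
L(0,2) = 162, L_eff = 1 - 162/255 = 0.364706 (inverted)
t(0,2) = 4.51 - 3.770·0.364706 = 3.135
Σt over all 6·3 pixels = 340898/6375 ≈ 53.4741961
V = pitch²·Σt = 0.92²·340898/6375 = 45.261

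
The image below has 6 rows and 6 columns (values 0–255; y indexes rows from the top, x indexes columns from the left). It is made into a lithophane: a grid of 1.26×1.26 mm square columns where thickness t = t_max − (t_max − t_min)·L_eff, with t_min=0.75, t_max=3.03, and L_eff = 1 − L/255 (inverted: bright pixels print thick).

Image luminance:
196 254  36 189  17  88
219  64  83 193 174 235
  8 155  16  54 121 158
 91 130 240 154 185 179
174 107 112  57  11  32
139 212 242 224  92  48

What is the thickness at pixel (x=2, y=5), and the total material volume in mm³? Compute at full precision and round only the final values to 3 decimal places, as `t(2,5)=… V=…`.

t(2,5)=2.914 V=109.426

span = t_max - t_min = 3.03 - 0.75 = 2.280
L(2,5) = 242, L_eff = 1 - 242/255 = 0.050980 (inverted)
t(2,5) = 3.03 - 2.280·0.050980 = 2.914
Σt over all 6·6 pixels = 146466/2125 ≈ 68.9251765
V = pitch²·Σt = 1.26²·146466/2125 = 109.426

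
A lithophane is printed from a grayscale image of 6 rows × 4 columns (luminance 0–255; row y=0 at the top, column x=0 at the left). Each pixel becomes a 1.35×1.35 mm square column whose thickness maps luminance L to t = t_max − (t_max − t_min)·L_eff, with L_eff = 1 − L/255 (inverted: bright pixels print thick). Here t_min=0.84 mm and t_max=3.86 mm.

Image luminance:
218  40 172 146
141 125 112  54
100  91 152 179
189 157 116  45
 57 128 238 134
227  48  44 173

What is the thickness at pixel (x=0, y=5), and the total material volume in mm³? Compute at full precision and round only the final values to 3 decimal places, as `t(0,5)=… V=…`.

span = t_max - t_min = 3.86 - 0.84 = 3.020
L(0,5) = 227, L_eff = 1 - 227/255 = 0.109804 (inverted)
t(0,5) = 3.86 - 3.020·0.109804 = 3.528
Σt over all 6·4 pixels = 361513/6375 ≈ 56.7079216
V = pitch²·Σt = 1.35²·361513/6375 = 103.350

t(0,5)=3.528 V=103.350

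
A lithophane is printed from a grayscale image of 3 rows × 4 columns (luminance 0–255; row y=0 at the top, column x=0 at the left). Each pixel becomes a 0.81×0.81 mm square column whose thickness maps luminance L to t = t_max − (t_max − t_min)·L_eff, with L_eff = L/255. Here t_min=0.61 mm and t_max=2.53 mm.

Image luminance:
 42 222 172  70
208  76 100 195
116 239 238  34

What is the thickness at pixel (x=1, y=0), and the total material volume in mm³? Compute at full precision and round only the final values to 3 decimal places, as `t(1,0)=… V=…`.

span = t_max - t_min = 2.53 - 0.61 = 1.920
L(1,0) = 222, L_eff = 222/255 = 0.870588
t(1,0) = 2.53 - 1.920·0.870588 = 0.858
Σt over all 3·4 pixels = 37123/2125 ≈ 17.4696471
V = pitch²·Σt = 0.81²·37123/2125 = 11.462

t(1,0)=0.858 V=11.462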